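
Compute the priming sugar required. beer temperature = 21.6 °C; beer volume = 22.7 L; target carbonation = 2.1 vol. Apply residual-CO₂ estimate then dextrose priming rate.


residual = 14.695·(0.01821 + 0.09011·e^(−0.04·T));  sugar = (target − residual)·4.0·V
residual = 14.695·(0.01821 + 0.09011·e^(−0.04·21.6)) = 0.8257
sugar = (2.1 − 0.8257)·4.0·22.7

115.7068 g


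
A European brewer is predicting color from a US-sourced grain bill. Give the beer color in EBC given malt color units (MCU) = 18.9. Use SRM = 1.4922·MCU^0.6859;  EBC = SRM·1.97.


SRM = 1.4922·18.9^0.6859 = 11.2035
EBC = 11.2035·1.97

22.0708 EBC


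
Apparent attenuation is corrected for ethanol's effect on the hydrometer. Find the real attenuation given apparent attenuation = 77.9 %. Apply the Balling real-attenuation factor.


RA = AA · 0.8192
RA = 77.9 · 0.8192

63.8157 %


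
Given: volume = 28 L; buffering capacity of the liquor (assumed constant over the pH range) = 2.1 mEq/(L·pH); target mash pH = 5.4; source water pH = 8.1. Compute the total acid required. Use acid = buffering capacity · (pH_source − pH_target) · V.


acid = 2.1 · (8.1 − 5.4) · 28

158.7600 mEq


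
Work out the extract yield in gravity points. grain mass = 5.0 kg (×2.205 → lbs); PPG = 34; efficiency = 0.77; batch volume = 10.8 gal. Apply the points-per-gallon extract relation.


points = lbs × PPG × eff / vol
lbs = 5.0 × 2.205 = 11.0250
points = 11.0250 × 34 × 0.77 / 10.8

26.7254 points


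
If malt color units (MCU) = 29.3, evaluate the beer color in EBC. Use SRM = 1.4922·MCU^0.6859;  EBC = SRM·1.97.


SRM = 1.4922·29.3^0.6859 = 15.1339
EBC = 15.1339·1.97

29.8138 EBC


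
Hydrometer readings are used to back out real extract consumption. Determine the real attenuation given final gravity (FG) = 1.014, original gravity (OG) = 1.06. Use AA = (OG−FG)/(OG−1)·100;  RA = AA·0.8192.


AA = (1.06 − 1.014)/(1.06 − 1)·100 = 76.6667
RA = 76.6667·0.8192

62.8053 %


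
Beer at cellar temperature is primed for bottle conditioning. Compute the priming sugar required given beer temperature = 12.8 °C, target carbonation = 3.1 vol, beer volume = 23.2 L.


residual = 14.695·(0.01821 + 0.09011·e^(−0.04·T));  sugar = (target − residual)·4.0·V
residual = 14.695·(0.01821 + 0.09011·e^(−0.04·12.8)) = 1.0612
sugar = (3.1 − 1.0612)·4.0·23.2

189.2040 g


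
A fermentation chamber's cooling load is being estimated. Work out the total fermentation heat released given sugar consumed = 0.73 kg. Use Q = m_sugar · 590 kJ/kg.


Q = 0.73 · 590

430.7000 kJ


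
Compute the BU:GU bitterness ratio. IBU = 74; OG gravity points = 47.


BU:GU = IBU / OG_points
BU:GU = 74 / 47

1.5745


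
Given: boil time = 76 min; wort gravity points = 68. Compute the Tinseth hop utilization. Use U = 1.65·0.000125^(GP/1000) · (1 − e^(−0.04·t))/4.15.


bigness = 1.65·0.000125^(68/1000) = 0.8955
boil_factor = (1 − e^(−0.04·76))/4.15 = 0.2294
U = 0.8955 · 0.2294

0.2055


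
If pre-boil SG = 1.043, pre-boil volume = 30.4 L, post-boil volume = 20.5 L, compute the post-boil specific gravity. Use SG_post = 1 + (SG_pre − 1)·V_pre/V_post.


pts_pre = (1.043 − 1)·1000 = 43.0000
pts_post = 43.0000·30.4/20.5 = 63.7659
SG_post = 1 + 63.7659/1000

1.0638


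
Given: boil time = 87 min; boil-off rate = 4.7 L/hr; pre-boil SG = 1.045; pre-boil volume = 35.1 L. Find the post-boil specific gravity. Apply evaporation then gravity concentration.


V_post = V_pre − rate·(t/60);  SG_post = 1 + (SG_pre−1)·V_pre/V_post
V_post = 35.1 − 4.7·(87/60) = 28.2850
SG_post = 1 + (1.045 − 1)·35.1/28.2850

1.0558


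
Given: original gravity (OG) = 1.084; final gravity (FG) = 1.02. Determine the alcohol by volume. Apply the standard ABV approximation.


ABV = (OG − FG) · 131.25
ABV = (1.084 − 1.02) · 131.25

8.4000 % ABV


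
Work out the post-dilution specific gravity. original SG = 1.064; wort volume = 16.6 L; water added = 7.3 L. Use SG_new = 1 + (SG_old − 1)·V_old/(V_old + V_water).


pts = (1.064 − 1)·1000·16.6/(16.6 + 7.3) = 44.4519
SG_new = 1 + 44.4519/1000

1.0445


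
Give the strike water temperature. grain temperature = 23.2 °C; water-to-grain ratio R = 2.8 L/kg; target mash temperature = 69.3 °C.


T_strike = (0.41/R)·(T_mash − T_grain) + T_mash
T_strike = (0.41/2.8)·(69.3 − 23.2) + 69.3

76.0504 °C


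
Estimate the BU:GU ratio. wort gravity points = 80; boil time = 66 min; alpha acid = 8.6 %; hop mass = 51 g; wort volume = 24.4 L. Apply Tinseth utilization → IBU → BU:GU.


U = 1.65·0.000125^(GP/1000)·(1−e^(−0.04t))/4.15;  IBU = (α/100)·m·U·1000/V;  BU:GU = IBU/GP
U = 1.65·0.000125^(80/1000)·(1−e^(−0.04·66))/4.15 = 0.1799
IBU = (8.6/100)·51·0.1799·1000/24.4 = 32.3381
BU:GU = 32.3381/80

0.4042


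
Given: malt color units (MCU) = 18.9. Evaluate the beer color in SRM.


SRM = 1.4922 · MCU^0.6859
SRM = 1.4922 · 18.9^0.6859

11.2035 SRM


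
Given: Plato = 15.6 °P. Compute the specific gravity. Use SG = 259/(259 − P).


SG = 259/(259 − 15.6)

1.0641


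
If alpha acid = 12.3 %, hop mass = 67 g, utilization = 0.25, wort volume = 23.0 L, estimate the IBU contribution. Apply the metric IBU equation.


IBU = (α/100)·mass·U·1000 / V
IBU = (12.3/100)·67·0.25·1000 / 23.0

89.5761 IBU


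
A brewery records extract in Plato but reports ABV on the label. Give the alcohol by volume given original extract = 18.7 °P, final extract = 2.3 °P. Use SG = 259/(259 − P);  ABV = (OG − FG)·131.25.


OG = 259/(259 − 18.7) = 1.0778
FG = 259/(259 − 2.3) = 1.0090
ABV = (1.0778 − 1.0090)·131.25

9.0378 % ABV


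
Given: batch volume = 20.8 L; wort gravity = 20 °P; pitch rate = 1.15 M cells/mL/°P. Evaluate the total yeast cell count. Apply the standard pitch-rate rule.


cells (billions) = rate · V_L · °P
cells = 1.15 · 20.8 · 20

478.4000 billion cells


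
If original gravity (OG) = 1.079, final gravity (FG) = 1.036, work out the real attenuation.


AA = (OG−FG)/(OG−1)·100;  RA = AA·0.8192
AA = (1.079 − 1.036)/(1.079 − 1)·100 = 54.4304
RA = 54.4304·0.8192

44.5894 %


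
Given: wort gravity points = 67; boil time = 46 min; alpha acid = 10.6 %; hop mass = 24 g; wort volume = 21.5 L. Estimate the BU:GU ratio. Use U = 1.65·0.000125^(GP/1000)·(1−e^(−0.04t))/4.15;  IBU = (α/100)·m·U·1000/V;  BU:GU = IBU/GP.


U = 1.65·0.000125^(67/1000)·(1−e^(−0.04·46))/4.15 = 0.1832
IBU = (10.6/100)·24·0.1832·1000/21.5 = 21.6719
BU:GU = 21.6719/67

0.3235


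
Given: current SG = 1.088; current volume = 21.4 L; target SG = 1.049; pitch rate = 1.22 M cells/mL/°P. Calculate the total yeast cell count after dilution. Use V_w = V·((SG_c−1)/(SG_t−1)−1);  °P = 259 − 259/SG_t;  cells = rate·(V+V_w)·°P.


V_w = 21.4·((1.088−1)/(1.049−1)−1) = 17.0327
V_final = 21.4 + 17.0327 = 38.4327
°P = 259 − 259/1.049 = 12.0982
cells = 1.22·38.4327·12.0982

567.2579 billion cells


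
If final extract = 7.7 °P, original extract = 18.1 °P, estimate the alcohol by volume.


SG = 259/(259 − P);  ABV = (OG − FG)·131.25
OG = 259/(259 − 18.1) = 1.0751
FG = 259/(259 − 7.7) = 1.0306
ABV = (1.0751 − 1.0306)·131.25

5.8399 % ABV


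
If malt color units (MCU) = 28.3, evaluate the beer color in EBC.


SRM = 1.4922·MCU^0.6859;  EBC = SRM·1.97
SRM = 1.4922·28.3^0.6859 = 14.7777
EBC = 14.7777·1.97

29.1121 EBC


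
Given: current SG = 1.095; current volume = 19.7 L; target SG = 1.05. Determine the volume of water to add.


V_water = V·((SG_curr − 1)/(SG_target − 1) − 1)
V_water = 19.7·((1.095 − 1)/(1.05 − 1) − 1)

17.7300 L


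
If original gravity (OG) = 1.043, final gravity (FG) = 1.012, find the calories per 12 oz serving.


ABW = (OG−FG)·131.25·0.79/FG;  °P = 259 − 259/SG (for OG→OE and FG→AE);  RE = 0.1808·OE + 0.8192·AE;  Cal = (6.9·ABW + 4·(RE−0.1))·FG·3.55
ABW = (1.043 − 1.012)·131.25·0.79/1.012 = 3.1762
OE = 259 − 259/1.043 = 10.6779 °P
AE = 259 − 259/1.012 = 3.0711 °P
RE = 0.1808·10.6779 + 0.8192·3.0711 = 4.4464 °P
Cal = (6.9·3.1762 + 4·(4.4464−0.1))·1.012·3.55

141.1946 kcal


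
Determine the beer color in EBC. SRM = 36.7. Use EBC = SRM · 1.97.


EBC = 36.7 · 1.97

72.2990 EBC


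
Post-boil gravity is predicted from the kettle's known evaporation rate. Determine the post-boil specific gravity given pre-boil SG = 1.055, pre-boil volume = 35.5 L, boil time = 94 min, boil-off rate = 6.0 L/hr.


V_post = V_pre − rate·(t/60);  SG_post = 1 + (SG_pre−1)·V_pre/V_post
V_post = 35.5 − 6.0·(94/60) = 26.1000
SG_post = 1 + (1.055 − 1)·35.5/26.1000

1.0748


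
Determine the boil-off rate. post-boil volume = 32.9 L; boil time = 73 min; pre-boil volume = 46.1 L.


rate = (V_pre − V_post) / (t_min/60)
rate = (46.1 − 32.9) / (73/60)

10.8493 L/hr


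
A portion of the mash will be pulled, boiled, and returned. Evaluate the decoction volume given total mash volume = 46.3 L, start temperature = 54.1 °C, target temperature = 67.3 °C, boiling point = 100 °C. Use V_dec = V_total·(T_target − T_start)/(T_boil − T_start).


V_dec = 46.3·(67.3 − 54.1)/(100 − 54.1)

13.3150 L


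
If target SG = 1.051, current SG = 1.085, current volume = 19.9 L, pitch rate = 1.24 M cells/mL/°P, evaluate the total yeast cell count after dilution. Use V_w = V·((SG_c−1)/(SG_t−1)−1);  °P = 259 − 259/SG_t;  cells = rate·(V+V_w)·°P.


V_w = 19.9·((1.085−1)/(1.051−1)−1) = 13.2667
V_final = 19.9 + 13.2667 = 33.1667
°P = 259 − 259/1.051 = 12.5680
cells = 1.24·33.1667·12.5680

516.8812 billion cells


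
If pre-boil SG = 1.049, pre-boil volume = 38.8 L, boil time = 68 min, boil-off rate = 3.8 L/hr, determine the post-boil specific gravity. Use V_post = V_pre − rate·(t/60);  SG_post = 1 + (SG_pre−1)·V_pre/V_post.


V_post = 38.8 − 3.8·(68/60) = 34.4933
SG_post = 1 + (1.049 − 1)·38.8/34.4933

1.0551


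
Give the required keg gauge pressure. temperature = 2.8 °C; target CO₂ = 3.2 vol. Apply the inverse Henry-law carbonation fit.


psi = vols/(0.01821 + 0.09011·e^(−0.04·T)) − 14.695
psi = 3.2/(0.01821 + 0.09011·e^(−0.04·2.8)) − 14.695

17.7027 psi


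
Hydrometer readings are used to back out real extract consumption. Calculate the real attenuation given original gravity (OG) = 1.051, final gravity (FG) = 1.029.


AA = (OG−FG)/(OG−1)·100;  RA = AA·0.8192
AA = (1.051 − 1.029)/(1.051 − 1)·100 = 43.1373
RA = 43.1373·0.8192

35.3380 %


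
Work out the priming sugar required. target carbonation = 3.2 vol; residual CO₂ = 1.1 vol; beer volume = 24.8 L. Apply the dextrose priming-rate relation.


sugar = (target − residual)·4.0·V
sugar = (3.2 − 1.1)·4.0·24.8

208.3200 g


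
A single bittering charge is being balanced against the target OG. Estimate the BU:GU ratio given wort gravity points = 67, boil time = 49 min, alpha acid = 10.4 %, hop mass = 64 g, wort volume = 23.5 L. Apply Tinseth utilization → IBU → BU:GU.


U = 1.65·0.000125^(GP/1000)·(1−e^(−0.04t))/4.15;  IBU = (α/100)·m·U·1000/V;  BU:GU = IBU/GP
U = 1.65·0.000125^(67/1000)·(1−e^(−0.04·49))/4.15 = 0.1871
IBU = (10.4/100)·64·0.1871·1000/23.5 = 52.9833
BU:GU = 52.9833/67

0.7908


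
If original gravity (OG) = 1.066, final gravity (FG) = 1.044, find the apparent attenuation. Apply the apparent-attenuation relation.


AA = (OG − FG)/(OG − 1) · 100
AA = (1.066 − 1.044)/(1.066 − 1) · 100

33.3333 %


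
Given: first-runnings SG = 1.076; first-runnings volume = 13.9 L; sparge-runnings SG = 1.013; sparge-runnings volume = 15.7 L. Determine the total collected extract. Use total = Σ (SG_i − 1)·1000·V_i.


first = (1.076 − 1)·1000·13.9 = 1056.4000
sparge = (1.013 − 1)·1000·15.7 = 204.1000
total = 1056.4000 + 204.1000

1260.5000 gravity·L


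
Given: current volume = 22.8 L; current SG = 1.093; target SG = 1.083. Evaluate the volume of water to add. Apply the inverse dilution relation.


V_water = V·((SG_curr − 1)/(SG_target − 1) − 1)
V_water = 22.8·((1.093 − 1)/(1.083 − 1) − 1)

2.7470 L


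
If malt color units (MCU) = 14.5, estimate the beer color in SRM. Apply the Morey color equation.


SRM = 1.4922 · MCU^0.6859
SRM = 1.4922 · 14.5^0.6859

9.3413 SRM


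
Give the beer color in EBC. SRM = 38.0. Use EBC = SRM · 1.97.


EBC = 38.0 · 1.97

74.8600 EBC


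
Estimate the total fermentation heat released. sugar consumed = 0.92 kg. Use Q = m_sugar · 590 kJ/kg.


Q = 0.92 · 590

542.8000 kJ


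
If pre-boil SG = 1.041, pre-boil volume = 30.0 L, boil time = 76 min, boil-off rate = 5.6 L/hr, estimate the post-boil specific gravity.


V_post = V_pre − rate·(t/60);  SG_post = 1 + (SG_pre−1)·V_pre/V_post
V_post = 30.0 − 5.6·(76/60) = 22.9067
SG_post = 1 + (1.041 − 1)·30.0/22.9067

1.0537


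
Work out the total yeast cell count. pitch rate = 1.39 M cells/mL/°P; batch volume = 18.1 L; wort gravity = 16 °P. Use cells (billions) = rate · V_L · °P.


cells = 1.39 · 18.1 · 16

402.5440 billion cells


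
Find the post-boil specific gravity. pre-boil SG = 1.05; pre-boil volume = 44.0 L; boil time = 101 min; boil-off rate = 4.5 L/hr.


V_post = V_pre − rate·(t/60);  SG_post = 1 + (SG_pre−1)·V_pre/V_post
V_post = 44.0 − 4.5·(101/60) = 36.4250
SG_post = 1 + (1.05 − 1)·44.0/36.4250

1.0604


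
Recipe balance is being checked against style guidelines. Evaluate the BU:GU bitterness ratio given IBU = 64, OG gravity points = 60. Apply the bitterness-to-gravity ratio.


BU:GU = IBU / OG_points
BU:GU = 64 / 60

1.0667


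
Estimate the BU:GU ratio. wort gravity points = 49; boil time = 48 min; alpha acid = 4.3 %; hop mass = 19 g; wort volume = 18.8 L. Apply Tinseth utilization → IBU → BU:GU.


U = 1.65·0.000125^(GP/1000)·(1−e^(−0.04t))/4.15;  IBU = (α/100)·m·U·1000/V;  BU:GU = IBU/GP
U = 1.65·0.000125^(49/1000)·(1−e^(−0.04·48))/4.15 = 0.2184
IBU = (4.3/100)·19·0.2184·1000/18.8 = 9.4929
BU:GU = 9.4929/49

0.1937


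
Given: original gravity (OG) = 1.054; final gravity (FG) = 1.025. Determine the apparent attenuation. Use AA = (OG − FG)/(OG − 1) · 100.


AA = (1.054 − 1.025)/(1.054 − 1) · 100

53.7037 %


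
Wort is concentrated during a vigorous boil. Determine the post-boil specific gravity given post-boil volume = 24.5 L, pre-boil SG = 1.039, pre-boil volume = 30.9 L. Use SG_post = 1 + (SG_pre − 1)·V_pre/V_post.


pts_pre = (1.039 − 1)·1000 = 39.0000
pts_post = 39.0000·30.9/24.5 = 49.1878
SG_post = 1 + 49.1878/1000

1.0492


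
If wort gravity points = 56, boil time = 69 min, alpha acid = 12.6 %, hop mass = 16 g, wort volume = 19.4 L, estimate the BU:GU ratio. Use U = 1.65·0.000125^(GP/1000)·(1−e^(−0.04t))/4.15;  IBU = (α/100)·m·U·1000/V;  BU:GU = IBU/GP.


U = 1.65·0.000125^(56/1000)·(1−e^(−0.04·69))/4.15 = 0.2251
IBU = (12.6/100)·16·0.2251·1000/19.4 = 23.3968
BU:GU = 23.3968/56

0.4178


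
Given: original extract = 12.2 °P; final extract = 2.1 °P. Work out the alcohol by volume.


SG = 259/(259 − P);  ABV = (OG − FG)·131.25
OG = 259/(259 − 12.2) = 1.0494
FG = 259/(259 − 2.1) = 1.0082
ABV = (1.0494 − 1.0082)·131.25

5.4152 % ABV


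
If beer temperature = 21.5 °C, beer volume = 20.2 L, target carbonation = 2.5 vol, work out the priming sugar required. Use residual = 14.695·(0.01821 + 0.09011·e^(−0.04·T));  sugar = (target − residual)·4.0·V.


residual = 14.695·(0.01821 + 0.09011·e^(−0.04·21.5)) = 0.8279
sugar = (2.5 − 0.8279)·4.0·20.2

135.1030 g


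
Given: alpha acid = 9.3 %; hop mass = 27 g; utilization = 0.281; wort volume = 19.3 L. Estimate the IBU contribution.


IBU = (α/100)·mass·U·1000 / V
IBU = (9.3/100)·27·0.281·1000 / 19.3

36.5591 IBU


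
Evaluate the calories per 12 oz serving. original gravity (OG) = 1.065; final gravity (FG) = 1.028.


ABW = (OG−FG)·131.25·0.79/FG;  °P = 259 − 259/SG (for OG→OE and FG→AE);  RE = 0.1808·OE + 0.8192·AE;  Cal = (6.9·ABW + 4·(RE−0.1))·FG·3.55
ABW = (1.065 − 1.028)·131.25·0.79/1.028 = 3.7319
OE = 259 − 259/1.065 = 15.8075 °P
AE = 259 − 259/1.028 = 7.0545 °P
RE = 0.1808·15.8075 + 0.8192·7.0545 = 8.6370 °P
Cal = (6.9·3.7319 + 4·(8.6370−0.1))·1.028·3.55

218.5936 kcal


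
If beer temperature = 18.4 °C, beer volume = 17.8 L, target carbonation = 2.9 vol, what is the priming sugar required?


residual = 14.695·(0.01821 + 0.09011·e^(−0.04·T));  sugar = (target − residual)·4.0·V
residual = 14.695·(0.01821 + 0.09011·e^(−0.04·18.4)) = 0.9019
sugar = (2.9 − 0.9019)·4.0·17.8

142.2643 g


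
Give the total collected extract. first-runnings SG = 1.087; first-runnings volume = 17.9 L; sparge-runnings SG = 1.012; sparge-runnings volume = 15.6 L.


total = Σ (SG_i − 1)·1000·V_i
first = (1.087 − 1)·1000·17.9 = 1557.3000
sparge = (1.012 − 1)·1000·15.6 = 187.2000
total = 1557.3000 + 187.2000

1744.5000 gravity·L


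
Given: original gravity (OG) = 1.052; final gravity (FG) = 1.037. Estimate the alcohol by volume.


ABV = (OG − FG) · 131.25
ABV = (1.052 − 1.037) · 131.25

1.9688 % ABV


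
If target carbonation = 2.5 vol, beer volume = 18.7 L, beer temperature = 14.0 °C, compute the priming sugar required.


residual = 14.695·(0.01821 + 0.09011·e^(−0.04·T));  sugar = (target − residual)·4.0·V
residual = 14.695·(0.01821 + 0.09011·e^(−0.04·14.0)) = 1.0240
sugar = (2.5 − 1.0240)·4.0·18.7

110.4069 g


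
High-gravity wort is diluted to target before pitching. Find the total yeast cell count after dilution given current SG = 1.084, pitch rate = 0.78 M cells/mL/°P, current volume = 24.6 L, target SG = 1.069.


V_w = V·((SG_c−1)/(SG_t−1)−1);  °P = 259 − 259/SG_t;  cells = rate·(V+V_w)·°P
V_w = 24.6·((1.084−1)/(1.069−1)−1) = 5.3478
V_final = 24.6 + 5.3478 = 29.9478
°P = 259 − 259/1.069 = 16.7175
cells = 0.78·29.9478·16.7175

390.5090 billion cells


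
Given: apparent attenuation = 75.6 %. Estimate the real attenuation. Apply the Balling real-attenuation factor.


RA = AA · 0.8192
RA = 75.6 · 0.8192

61.9315 %


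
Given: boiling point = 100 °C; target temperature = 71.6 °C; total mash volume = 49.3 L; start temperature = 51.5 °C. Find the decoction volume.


V_dec = V_total·(T_target − T_start)/(T_boil − T_start)
V_dec = 49.3·(71.6 − 51.5)/(100 − 51.5)

20.4315 L


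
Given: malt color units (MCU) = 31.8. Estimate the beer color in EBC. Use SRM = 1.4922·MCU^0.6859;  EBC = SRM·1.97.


SRM = 1.4922·31.8^0.6859 = 16.0082
EBC = 16.0082·1.97

31.5361 EBC


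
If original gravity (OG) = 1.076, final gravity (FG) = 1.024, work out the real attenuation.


AA = (OG−FG)/(OG−1)·100;  RA = AA·0.8192
AA = (1.076 − 1.024)/(1.076 − 1)·100 = 68.4211
RA = 68.4211·0.8192

56.0505 %


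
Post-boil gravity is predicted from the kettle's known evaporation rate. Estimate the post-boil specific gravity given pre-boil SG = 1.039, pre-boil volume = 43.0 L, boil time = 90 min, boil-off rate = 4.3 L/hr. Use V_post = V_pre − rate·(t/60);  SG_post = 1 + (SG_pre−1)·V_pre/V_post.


V_post = 43.0 − 4.3·(90/60) = 36.5500
SG_post = 1 + (1.039 − 1)·43.0/36.5500

1.0459


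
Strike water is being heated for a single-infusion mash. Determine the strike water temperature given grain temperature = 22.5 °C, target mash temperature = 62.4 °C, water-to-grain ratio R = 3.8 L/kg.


T_strike = (0.41/R)·(T_mash − T_grain) + T_mash
T_strike = (0.41/3.8)·(62.4 − 22.5) + 62.4

66.7050 °C


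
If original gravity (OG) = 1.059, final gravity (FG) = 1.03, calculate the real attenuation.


AA = (OG−FG)/(OG−1)·100;  RA = AA·0.8192
AA = (1.059 − 1.03)/(1.059 − 1)·100 = 49.1525
RA = 49.1525·0.8192

40.2658 %


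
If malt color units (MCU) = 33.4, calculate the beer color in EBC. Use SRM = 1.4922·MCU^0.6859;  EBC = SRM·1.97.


SRM = 1.4922·33.4^0.6859 = 16.5564
EBC = 16.5564·1.97

32.6160 EBC


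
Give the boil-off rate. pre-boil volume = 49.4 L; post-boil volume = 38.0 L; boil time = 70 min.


rate = (V_pre − V_post) / (t_min/60)
rate = (49.4 − 38.0) / (70/60)

9.7714 L/hr


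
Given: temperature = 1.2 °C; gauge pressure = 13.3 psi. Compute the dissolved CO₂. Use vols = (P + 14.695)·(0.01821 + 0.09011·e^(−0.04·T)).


vols = (13.3 + 14.695)·(0.01821 + 0.09011·e^(−0.04·1.2))

2.9142 volumes


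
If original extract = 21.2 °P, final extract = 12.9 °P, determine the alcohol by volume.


SG = 259/(259 − P);  ABV = (OG − FG)·131.25
OG = 259/(259 − 21.2) = 1.0892
FG = 259/(259 − 12.9) = 1.0524
ABV = (1.0892 − 1.0524)·131.25

4.8212 % ABV


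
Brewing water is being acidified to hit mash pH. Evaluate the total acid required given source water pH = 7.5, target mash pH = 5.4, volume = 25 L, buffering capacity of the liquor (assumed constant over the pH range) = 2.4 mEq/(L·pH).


acid = buffering capacity · (pH_source − pH_target) · V
acid = 2.4 · (7.5 − 5.4) · 25

126.0000 mEq


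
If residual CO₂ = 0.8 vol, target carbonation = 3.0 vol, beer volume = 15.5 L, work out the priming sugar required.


sugar = (target − residual)·4.0·V
sugar = (3.0 − 0.8)·4.0·15.5

136.4000 g


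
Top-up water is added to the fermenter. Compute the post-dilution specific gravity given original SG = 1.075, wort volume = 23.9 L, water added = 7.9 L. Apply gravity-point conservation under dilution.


SG_new = 1 + (SG_old − 1)·V_old/(V_old + V_water)
pts = (1.075 − 1)·1000·23.9/(23.9 + 7.9) = 56.3679
SG_new = 1 + 56.3679/1000

1.0564


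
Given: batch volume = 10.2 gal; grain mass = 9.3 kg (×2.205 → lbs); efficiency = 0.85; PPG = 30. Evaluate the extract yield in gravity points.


points = lbs × PPG × eff / vol
lbs = 9.3 × 2.205 = 20.5065
points = 20.5065 × 30 × 0.85 / 10.2

51.2663 points


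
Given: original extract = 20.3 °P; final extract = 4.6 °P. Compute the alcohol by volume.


SG = 259/(259 − P);  ABV = (OG − FG)·131.25
OG = 259/(259 − 20.3) = 1.0850
FG = 259/(259 − 4.6) = 1.0181
ABV = (1.0850 − 1.0181)·131.25

8.7888 % ABV


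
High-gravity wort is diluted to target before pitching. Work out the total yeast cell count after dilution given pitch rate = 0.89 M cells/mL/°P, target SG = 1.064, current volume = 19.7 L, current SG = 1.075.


V_w = V·((SG_c−1)/(SG_t−1)−1);  °P = 259 − 259/SG_t;  cells = rate·(V+V_w)·°P
V_w = 19.7·((1.075−1)/(1.064−1)−1) = 3.3859
V_final = 19.7 + 3.3859 = 23.0859
°P = 259 − 259/1.064 = 15.5789
cells = 0.89·23.0859·15.5789

320.0926 billion cells


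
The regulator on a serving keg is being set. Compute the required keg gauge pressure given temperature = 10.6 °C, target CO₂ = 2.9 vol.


psi = vols/(0.01821 + 0.09011·e^(−0.04·T)) − 14.695
psi = 2.9/(0.01821 + 0.09011·e^(−0.04·10.6)) − 14.695

22.8794 psi


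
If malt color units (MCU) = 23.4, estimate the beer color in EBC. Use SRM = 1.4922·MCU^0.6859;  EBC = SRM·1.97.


SRM = 1.4922·23.4^0.6859 = 12.9710
EBC = 12.9710·1.97

25.5528 EBC


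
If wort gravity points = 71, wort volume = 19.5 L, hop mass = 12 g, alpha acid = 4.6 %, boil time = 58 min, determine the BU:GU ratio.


U = 1.65·0.000125^(GP/1000)·(1−e^(−0.04t))/4.15;  IBU = (α/100)·m·U·1000/V;  BU:GU = IBU/GP
U = 1.65·0.000125^(71/1000)·(1−e^(−0.04·58))/4.15 = 0.1894
IBU = (4.6/100)·12·0.1894·1000/19.5 = 5.3616
BU:GU = 5.3616/71

0.0755


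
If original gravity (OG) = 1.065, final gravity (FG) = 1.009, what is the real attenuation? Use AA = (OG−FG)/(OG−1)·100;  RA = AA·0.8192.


AA = (1.065 − 1.009)/(1.065 − 1)·100 = 86.1538
RA = 86.1538·0.8192

70.5772 %


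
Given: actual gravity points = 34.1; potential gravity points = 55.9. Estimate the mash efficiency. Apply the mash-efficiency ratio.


efficiency = actual / potential × 100
efficiency = 34.1 / 55.9 × 100

61.0018 %


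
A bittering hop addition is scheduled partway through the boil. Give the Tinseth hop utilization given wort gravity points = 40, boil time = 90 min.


U = 1.65·0.000125^(GP/1000) · (1 − e^(−0.04·t))/4.15
bigness = 1.65·0.000125^(40/1000) = 1.1518
boil_factor = (1 − e^(−0.04·90))/4.15 = 0.2344
U = 1.1518 · 0.2344

0.2699


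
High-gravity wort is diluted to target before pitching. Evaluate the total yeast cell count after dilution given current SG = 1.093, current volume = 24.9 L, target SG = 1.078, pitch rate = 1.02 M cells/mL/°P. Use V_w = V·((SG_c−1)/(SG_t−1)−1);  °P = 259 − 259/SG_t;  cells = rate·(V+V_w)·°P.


V_w = 24.9·((1.093−1)/(1.078−1)−1) = 4.7885
V_final = 24.9 + 4.7885 = 29.6885
°P = 259 − 259/1.078 = 18.7403
cells = 1.02·29.6885·18.7403

567.4969 billion cells


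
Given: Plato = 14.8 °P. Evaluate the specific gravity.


SG = 259/(259 − P)
SG = 259/(259 − 14.8)

1.0606


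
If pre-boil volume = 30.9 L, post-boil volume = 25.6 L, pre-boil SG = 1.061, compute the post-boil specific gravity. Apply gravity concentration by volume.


SG_post = 1 + (SG_pre − 1)·V_pre/V_post
pts_pre = (1.061 − 1)·1000 = 61.0000
pts_post = 61.0000·30.9/25.6 = 73.6289
SG_post = 1 + 73.6289/1000

1.0736


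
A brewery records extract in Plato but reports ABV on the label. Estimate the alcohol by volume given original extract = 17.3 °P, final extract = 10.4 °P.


SG = 259/(259 − P);  ABV = (OG − FG)·131.25
OG = 259/(259 − 17.3) = 1.0716
FG = 259/(259 − 10.4) = 1.0418
ABV = (1.0716 − 1.0418)·131.25

3.9036 % ABV


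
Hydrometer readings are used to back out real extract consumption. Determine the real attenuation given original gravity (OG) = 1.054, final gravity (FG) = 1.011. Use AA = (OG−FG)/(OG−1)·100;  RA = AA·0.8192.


AA = (1.054 − 1.011)/(1.054 − 1)·100 = 79.6296
RA = 79.6296·0.8192

65.2326 %


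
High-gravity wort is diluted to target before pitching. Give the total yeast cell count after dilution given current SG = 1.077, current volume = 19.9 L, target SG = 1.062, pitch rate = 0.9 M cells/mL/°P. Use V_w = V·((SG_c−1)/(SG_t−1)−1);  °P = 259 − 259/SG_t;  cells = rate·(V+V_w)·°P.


V_w = 19.9·((1.077−1)/(1.062−1)−1) = 4.8145
V_final = 19.9 + 4.8145 = 24.7145
°P = 259 − 259/1.062 = 15.1205
cells = 0.9·24.7145·15.1205

336.3269 billion cells


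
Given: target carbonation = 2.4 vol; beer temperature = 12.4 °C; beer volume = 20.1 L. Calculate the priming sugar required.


residual = 14.695·(0.01821 + 0.09011·e^(−0.04·T));  sugar = (target − residual)·4.0·V
residual = 14.695·(0.01821 + 0.09011·e^(−0.04·12.4)) = 1.0740
sugar = (2.4 − 1.0740)·4.0·20.1

106.6134 g


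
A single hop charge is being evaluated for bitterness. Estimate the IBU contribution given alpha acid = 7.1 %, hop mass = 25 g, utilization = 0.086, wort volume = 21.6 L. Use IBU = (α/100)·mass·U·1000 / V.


IBU = (7.1/100)·25·0.086·1000 / 21.6

7.0671 IBU


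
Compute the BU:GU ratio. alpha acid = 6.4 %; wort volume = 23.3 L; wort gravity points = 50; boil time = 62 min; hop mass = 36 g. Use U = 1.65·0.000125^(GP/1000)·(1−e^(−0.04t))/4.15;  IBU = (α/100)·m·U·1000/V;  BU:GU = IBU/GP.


U = 1.65·0.000125^(50/1000)·(1−e^(−0.04·62))/4.15 = 0.2324
IBU = (6.4/100)·36·0.2324·1000/23.3 = 22.9840
BU:GU = 22.9840/50

0.4597


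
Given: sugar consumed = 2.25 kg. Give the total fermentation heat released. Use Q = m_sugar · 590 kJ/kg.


Q = 2.25 · 590

1327.5000 kJ


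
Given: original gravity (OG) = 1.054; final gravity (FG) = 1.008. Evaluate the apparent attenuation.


AA = (OG − FG)/(OG − 1) · 100
AA = (1.054 − 1.008)/(1.054 − 1) · 100

85.1852 %


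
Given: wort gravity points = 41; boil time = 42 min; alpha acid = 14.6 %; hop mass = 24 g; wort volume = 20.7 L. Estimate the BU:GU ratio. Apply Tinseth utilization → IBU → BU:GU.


U = 1.65·0.000125^(GP/1000)·(1−e^(−0.04t))/4.15;  IBU = (α/100)·m·U·1000/V;  BU:GU = IBU/GP
U = 1.65·0.000125^(41/1000)·(1−e^(−0.04·42))/4.15 = 0.2238
IBU = (14.6/100)·24·0.2238·1000/20.7 = 37.8816
BU:GU = 37.8816/41

0.9239


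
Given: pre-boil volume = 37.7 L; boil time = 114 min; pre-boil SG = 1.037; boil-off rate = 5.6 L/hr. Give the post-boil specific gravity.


V_post = V_pre − rate·(t/60);  SG_post = 1 + (SG_pre−1)·V_pre/V_post
V_post = 37.7 − 5.6·(114/60) = 27.0600
SG_post = 1 + (1.037 − 1)·37.7/27.0600

1.0515


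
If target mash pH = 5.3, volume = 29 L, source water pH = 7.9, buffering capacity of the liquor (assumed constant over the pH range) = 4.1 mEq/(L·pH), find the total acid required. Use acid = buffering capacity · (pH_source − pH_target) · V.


acid = 4.1 · (7.9 − 5.3) · 29

309.1400 mEq


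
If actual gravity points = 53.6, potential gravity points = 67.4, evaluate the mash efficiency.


efficiency = actual / potential × 100
efficiency = 53.6 / 67.4 × 100

79.5252 %


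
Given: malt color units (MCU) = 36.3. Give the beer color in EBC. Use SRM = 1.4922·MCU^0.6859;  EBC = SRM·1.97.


SRM = 1.4922·36.3^0.6859 = 17.5294
EBC = 17.5294·1.97

34.5329 EBC


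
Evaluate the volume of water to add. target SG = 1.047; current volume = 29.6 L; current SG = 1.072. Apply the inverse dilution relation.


V_water = V·((SG_curr − 1)/(SG_target − 1) − 1)
V_water = 29.6·((1.072 − 1)/(1.047 − 1) − 1)

15.7447 L


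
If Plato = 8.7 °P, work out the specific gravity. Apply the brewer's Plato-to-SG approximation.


SG = 259/(259 − P)
SG = 259/(259 − 8.7)

1.0348


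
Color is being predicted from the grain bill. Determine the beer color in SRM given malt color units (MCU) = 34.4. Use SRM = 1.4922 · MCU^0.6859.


SRM = 1.4922 · 34.4^0.6859

16.8948 SRM


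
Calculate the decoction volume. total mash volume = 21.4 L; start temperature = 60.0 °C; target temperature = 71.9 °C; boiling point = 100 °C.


V_dec = V_total·(T_target − T_start)/(T_boil − T_start)
V_dec = 21.4·(71.9 − 60.0)/(100 − 60.0)

6.3665 L


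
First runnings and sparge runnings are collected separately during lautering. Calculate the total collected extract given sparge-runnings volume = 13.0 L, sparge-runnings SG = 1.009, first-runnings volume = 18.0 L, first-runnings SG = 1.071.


total = Σ (SG_i − 1)·1000·V_i
first = (1.071 − 1)·1000·18.0 = 1278.0000
sparge = (1.009 − 1)·1000·13.0 = 117.0000
total = 1278.0000 + 117.0000

1395.0000 gravity·L


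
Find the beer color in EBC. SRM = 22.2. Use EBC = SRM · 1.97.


EBC = 22.2 · 1.97

43.7340 EBC


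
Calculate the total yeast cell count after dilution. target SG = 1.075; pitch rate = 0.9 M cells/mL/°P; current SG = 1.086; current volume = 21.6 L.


V_w = V·((SG_c−1)/(SG_t−1)−1);  °P = 259 − 259/SG_t;  cells = rate·(V+V_w)·°P
V_w = 21.6·((1.086−1)/(1.075−1)−1) = 3.1680
V_final = 21.6 + 3.1680 = 24.7680
°P = 259 − 259/1.075 = 18.0698
cells = 0.9·24.7680·18.0698

402.7968 billion cells


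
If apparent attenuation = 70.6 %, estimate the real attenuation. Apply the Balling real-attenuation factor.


RA = AA · 0.8192
RA = 70.6 · 0.8192

57.8355 %


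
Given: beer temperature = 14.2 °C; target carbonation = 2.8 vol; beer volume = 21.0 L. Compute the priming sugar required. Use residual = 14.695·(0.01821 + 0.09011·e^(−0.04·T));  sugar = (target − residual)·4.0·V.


residual = 14.695·(0.01821 + 0.09011·e^(−0.04·14.2)) = 1.0179
sugar = (2.8 − 1.0179)·4.0·21.0

149.6926 g


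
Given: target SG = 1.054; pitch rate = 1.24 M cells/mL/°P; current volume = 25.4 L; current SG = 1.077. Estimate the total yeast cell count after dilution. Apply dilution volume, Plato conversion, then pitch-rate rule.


V_w = V·((SG_c−1)/(SG_t−1)−1);  °P = 259 − 259/SG_t;  cells = rate·(V+V_w)·°P
V_w = 25.4·((1.077−1)/(1.054−1)−1) = 10.8185
V_final = 25.4 + 10.8185 = 36.2185
°P = 259 − 259/1.054 = 13.2694
cells = 1.24·36.2185·13.2694

595.9438 billion cells


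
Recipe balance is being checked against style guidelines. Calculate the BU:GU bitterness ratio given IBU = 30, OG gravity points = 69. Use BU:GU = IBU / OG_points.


BU:GU = 30 / 69

0.4348


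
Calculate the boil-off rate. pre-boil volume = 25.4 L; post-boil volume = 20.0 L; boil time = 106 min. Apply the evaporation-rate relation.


rate = (V_pre − V_post) / (t_min/60)
rate = (25.4 − 20.0) / (106/60)

3.0566 L/hr


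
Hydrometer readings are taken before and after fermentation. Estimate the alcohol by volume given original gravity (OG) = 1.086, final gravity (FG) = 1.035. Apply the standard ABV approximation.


ABV = (OG − FG) · 131.25
ABV = (1.086 − 1.035) · 131.25

6.6938 % ABV


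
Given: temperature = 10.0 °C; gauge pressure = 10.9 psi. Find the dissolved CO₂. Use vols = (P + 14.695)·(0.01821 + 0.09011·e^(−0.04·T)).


vols = (10.9 + 14.695)·(0.01821 + 0.09011·e^(−0.04·10.0))

2.0121 volumes


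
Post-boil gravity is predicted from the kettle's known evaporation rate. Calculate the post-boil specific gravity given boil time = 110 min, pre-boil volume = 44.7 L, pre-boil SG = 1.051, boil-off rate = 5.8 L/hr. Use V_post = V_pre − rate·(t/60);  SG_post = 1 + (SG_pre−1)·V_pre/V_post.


V_post = 44.7 − 5.8·(110/60) = 34.0667
SG_post = 1 + (1.051 − 1)·44.7/34.0667

1.0669


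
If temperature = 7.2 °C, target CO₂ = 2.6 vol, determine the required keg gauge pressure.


psi = vols/(0.01821 + 0.09011·e^(−0.04·T)) − 14.695
psi = 2.6/(0.01821 + 0.09011·e^(−0.04·7.2)) − 14.695

15.6183 psi


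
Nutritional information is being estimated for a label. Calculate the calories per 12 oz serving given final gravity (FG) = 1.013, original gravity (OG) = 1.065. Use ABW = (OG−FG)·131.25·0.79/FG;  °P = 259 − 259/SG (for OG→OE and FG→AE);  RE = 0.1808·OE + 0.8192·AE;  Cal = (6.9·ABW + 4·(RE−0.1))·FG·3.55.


ABW = (1.065 − 1.013)·131.25·0.79/1.013 = 5.3226
OE = 259 − 259/1.065 = 15.8075 °P
AE = 259 − 259/1.013 = 3.3238 °P
RE = 0.1808·15.8075 + 0.8192·3.3238 = 5.5808 °P
Cal = (6.9·5.3226 + 4·(5.5808−0.1))·1.013·3.55

210.9107 kcal


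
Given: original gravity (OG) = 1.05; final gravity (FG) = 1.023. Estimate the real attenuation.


AA = (OG−FG)/(OG−1)·100;  RA = AA·0.8192
AA = (1.05 − 1.023)/(1.05 − 1)·100 = 54.0000
RA = 54.0000·0.8192

44.2368 %


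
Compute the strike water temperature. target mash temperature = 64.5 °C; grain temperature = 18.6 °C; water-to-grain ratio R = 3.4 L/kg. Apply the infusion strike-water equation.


T_strike = (0.41/R)·(T_mash − T_grain) + T_mash
T_strike = (0.41/3.4)·(64.5 − 18.6) + 64.5

70.0350 °C


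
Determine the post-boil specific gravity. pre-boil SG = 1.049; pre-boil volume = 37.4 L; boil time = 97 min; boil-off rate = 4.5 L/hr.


V_post = V_pre − rate·(t/60);  SG_post = 1 + (SG_pre−1)·V_pre/V_post
V_post = 37.4 − 4.5·(97/60) = 30.1250
SG_post = 1 + (1.049 − 1)·37.4/30.1250

1.0608


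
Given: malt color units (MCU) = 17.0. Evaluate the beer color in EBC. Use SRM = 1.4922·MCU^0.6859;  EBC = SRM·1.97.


SRM = 1.4922·17.0^0.6859 = 10.4182
EBC = 10.4182·1.97

20.5238 EBC


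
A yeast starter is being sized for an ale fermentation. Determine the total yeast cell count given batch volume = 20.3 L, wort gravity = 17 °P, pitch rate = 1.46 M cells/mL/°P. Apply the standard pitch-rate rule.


cells (billions) = rate · V_L · °P
cells = 1.46 · 20.3 · 17

503.8460 billion cells


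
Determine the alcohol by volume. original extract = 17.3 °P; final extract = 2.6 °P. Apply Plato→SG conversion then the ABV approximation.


SG = 259/(259 − P);  ABV = (OG − FG)·131.25
OG = 259/(259 − 17.3) = 1.0716
FG = 259/(259 − 2.6) = 1.0101
ABV = (1.0716 − 1.0101)·131.25

8.0635 % ABV


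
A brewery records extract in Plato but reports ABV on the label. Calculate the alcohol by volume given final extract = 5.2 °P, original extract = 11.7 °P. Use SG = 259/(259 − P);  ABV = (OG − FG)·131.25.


OG = 259/(259 − 11.7) = 1.0473
FG = 259/(259 − 5.2) = 1.0205
ABV = (1.0473 − 1.0205)·131.25

3.5204 % ABV


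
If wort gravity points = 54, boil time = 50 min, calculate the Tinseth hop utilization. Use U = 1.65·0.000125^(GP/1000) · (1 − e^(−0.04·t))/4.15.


bigness = 1.65·0.000125^(54/1000) = 1.0156
boil_factor = (1 − e^(−0.04·50))/4.15 = 0.2084
U = 1.0156 · 0.2084

0.2116


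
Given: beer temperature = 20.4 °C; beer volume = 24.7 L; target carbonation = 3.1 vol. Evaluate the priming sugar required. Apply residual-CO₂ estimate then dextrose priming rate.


residual = 14.695·(0.01821 + 0.09011·e^(−0.04·T));  sugar = (target − residual)·4.0·V
residual = 14.695·(0.01821 + 0.09011·e^(−0.04·20.4)) = 0.8531
sugar = (3.1 − 0.8531)·4.0·24.7

221.9899 g


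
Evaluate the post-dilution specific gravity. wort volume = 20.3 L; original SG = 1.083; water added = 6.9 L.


SG_new = 1 + (SG_old − 1)·V_old/(V_old + V_water)
pts = (1.083 − 1)·1000·20.3/(20.3 + 6.9) = 61.9449
SG_new = 1 + 61.9449/1000

1.0619


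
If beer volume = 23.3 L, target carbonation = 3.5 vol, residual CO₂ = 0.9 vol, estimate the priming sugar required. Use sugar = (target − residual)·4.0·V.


sugar = (3.5 − 0.9)·4.0·23.3

242.3200 g


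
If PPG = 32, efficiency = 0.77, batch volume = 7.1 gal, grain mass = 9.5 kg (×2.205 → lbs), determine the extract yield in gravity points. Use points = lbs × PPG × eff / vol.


lbs = 9.5 × 2.205 = 20.9475
points = 20.9475 × 32 × 0.77 / 7.1

72.6967 points


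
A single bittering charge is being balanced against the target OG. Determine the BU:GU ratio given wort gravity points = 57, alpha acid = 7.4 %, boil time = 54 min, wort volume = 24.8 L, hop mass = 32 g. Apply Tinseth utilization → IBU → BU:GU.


U = 1.65·0.000125^(GP/1000)·(1−e^(−0.04t))/4.15;  IBU = (α/100)·m·U·1000/V;  BU:GU = IBU/GP
U = 1.65·0.000125^(57/1000)·(1−e^(−0.04·54))/4.15 = 0.2107
IBU = (7.4/100)·32·0.2107·1000/24.8 = 20.1221
BU:GU = 20.1221/57

0.3530


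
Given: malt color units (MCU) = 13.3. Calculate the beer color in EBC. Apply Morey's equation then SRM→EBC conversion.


SRM = 1.4922·MCU^0.6859;  EBC = SRM·1.97
SRM = 1.4922·13.3^0.6859 = 8.8039
EBC = 8.8039·1.97

17.3438 EBC


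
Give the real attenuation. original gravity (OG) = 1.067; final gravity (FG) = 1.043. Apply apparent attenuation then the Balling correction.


AA = (OG−FG)/(OG−1)·100;  RA = AA·0.8192
AA = (1.067 − 1.043)/(1.067 − 1)·100 = 35.8209
RA = 35.8209·0.8192

29.3445 %


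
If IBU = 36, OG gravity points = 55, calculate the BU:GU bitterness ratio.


BU:GU = IBU / OG_points
BU:GU = 36 / 55

0.6545


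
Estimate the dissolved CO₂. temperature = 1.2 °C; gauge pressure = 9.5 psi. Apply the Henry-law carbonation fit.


vols = (P + 14.695)·(0.01821 + 0.09011·e^(−0.04·T))
vols = (9.5 + 14.695)·(0.01821 + 0.09011·e^(−0.04·1.2))

2.5186 volumes


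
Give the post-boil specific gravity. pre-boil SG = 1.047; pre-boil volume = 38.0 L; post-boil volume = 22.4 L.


SG_post = 1 + (SG_pre − 1)·V_pre/V_post
pts_pre = (1.047 − 1)·1000 = 47.0000
pts_post = 47.0000·38.0/22.4 = 79.7321
SG_post = 1 + 79.7321/1000

1.0797


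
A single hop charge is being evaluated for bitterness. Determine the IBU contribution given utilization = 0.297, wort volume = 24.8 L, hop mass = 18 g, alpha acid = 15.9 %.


IBU = (α/100)·mass·U·1000 / V
IBU = (15.9/100)·18·0.297·1000 / 24.8

34.2748 IBU
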